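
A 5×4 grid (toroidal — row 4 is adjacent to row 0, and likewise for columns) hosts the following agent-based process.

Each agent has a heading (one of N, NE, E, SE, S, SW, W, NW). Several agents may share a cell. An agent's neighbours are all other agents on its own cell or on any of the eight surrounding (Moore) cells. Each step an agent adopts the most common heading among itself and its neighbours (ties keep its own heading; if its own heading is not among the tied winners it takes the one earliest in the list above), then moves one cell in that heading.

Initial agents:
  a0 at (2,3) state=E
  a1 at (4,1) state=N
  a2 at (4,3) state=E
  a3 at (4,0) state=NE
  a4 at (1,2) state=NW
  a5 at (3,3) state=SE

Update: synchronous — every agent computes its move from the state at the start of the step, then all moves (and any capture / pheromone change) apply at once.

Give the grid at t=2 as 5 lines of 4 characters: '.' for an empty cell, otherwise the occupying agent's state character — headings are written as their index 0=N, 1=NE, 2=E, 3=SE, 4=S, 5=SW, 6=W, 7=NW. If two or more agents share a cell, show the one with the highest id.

t=1: a0@(2,0):E a1@(3,1):N a2@(4,0):E a3@(3,1):NE a4@(0,1):NW a5@(3,0):E
t=2: a0@(2,1):E a1@(3,2):E a2@(4,1):E a3@(3,2):E a4@(4,0):NW a5@(3,1):E

....
....
.2..
.22.
72..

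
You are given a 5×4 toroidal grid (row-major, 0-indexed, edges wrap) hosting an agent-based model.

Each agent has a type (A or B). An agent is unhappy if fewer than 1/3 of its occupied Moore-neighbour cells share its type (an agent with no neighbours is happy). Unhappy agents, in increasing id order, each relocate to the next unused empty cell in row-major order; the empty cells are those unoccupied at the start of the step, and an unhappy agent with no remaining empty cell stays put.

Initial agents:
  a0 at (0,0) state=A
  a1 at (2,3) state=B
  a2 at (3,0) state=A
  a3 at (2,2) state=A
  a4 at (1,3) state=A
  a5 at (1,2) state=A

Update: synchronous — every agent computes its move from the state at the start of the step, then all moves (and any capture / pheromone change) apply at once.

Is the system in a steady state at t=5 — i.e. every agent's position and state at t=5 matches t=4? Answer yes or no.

no

t=1: a0@(0,0):A a1@(0,1):B a2@(0,2):A a3@(2,2):A a4@(1,3):A a5@(1,2):A
t=2: a0@(0,0):A a1@(0,3):B a2@(0,2):A a3@(2,2):A a4@(1,3):A a5@(1,2):A
t=3: a0@(0,0):A a1@(0,1):B a2@(0,2):A a3@(2,2):A a4@(1,3):A a5@(1,2):A
t=4: a0@(0,0):A a1@(0,3):B a2@(0,2):A a3@(2,2):A a4@(1,3):A a5@(1,2):A
t=5: a0@(0,0):A a1@(0,1):B a2@(0,2):A a3@(2,2):A a4@(1,3):A a5@(1,2):A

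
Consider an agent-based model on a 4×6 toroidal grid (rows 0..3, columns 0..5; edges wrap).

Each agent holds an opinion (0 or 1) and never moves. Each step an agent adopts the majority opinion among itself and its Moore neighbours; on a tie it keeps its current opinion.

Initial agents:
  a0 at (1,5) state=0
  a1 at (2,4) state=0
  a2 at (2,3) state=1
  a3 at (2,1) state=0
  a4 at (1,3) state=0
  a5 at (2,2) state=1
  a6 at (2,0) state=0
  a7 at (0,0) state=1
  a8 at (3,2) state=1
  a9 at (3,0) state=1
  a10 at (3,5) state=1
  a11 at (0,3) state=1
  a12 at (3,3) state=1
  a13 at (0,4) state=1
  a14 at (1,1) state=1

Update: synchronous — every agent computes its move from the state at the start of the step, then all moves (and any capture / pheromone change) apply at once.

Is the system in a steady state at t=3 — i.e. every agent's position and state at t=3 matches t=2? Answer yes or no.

no

t=1: a0@(1,5):0 a1@(2,4):0 a2@(2,3):1 a3@(2,1):1 a4@(1,3):1 a5@(2,2):1 a6@(2,0):0 a7@(0,0):1 a8@(3,2):1 a9@(3,0):1 a10@(3,5):1 a11@(0,3):1 a12@(3,3):1 a13@(0,4):1 a14@(1,1):1
t=2: a0@(1,5):0 a1@(2,4):1 a2@(2,3):1 a3@(2,1):1 a4@(1,3):1 a5@(2,2):1 a6@(2,0):1 a7@(0,0):1 a8@(3,2):1 a9@(3,0):1 a10@(3,5):1 a11@(0,3):1 a12@(3,3):1 a13@(0,4):1 a14@(1,1):1
t=3: a0@(1,5):1 a1@(2,4):1 a2@(2,3):1 a3@(2,1):1 a4@(1,3):1 a5@(2,2):1 a6@(2,0):1 a7@(0,0):1 a8@(3,2):1 a9@(3,0):1 a10@(3,5):1 a11@(0,3):1 a12@(3,3):1 a13@(0,4):1 a14@(1,1):1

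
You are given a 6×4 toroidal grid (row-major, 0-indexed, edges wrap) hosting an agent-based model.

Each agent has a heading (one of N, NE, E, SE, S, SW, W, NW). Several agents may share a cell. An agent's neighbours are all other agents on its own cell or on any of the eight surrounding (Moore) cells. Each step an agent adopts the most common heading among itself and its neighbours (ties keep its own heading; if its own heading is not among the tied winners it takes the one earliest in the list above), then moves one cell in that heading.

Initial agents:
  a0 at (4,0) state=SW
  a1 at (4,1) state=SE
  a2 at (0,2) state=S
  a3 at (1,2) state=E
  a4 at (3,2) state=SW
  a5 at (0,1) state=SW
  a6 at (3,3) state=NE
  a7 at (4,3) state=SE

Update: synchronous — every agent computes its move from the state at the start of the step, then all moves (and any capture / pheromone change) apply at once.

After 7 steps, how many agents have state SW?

t=1: a0@(5,1):SE a1@(5,0):SW a2@(1,2):S a3@(1,3):E a4@(4,3):SE a5@(1,0):SW a6@(4,2):SW a7@(5,2):SW
t=2: a0@(0,0):SW a1@(0,1):SE a2@(2,2):S a3@(1,0):E a4@(5,2):SW a5@(2,3):SW a6@(5,1):SW a7@(0,1):SW
t=3: a0@(1,3):SW a1@(1,0):SW a2@(3,2):S a3@(2,3):SW a4@(0,1):SW a5@(3,2):SW a6@(0,0):SW a7@(1,0):SW
t=4: a0@(2,2):SW a1@(2,3):SW a2@(4,1):SW a3@(3,2):SW a4@(1,0):SW a5@(4,1):SW a6@(1,3):SW a7@(2,3):SW
t=5: a0@(3,1):SW a1@(3,2):SW a2@(5,0):SW a3@(4,1):SW a4@(2,3):SW a5@(5,0):SW a6@(2,2):SW a7@(3,2):SW
t=6: a0@(4,0):SW a1@(4,1):SW a2@(0,3):SW a3@(5,0):SW a4@(3,2):SW a5@(0,3):SW a6@(3,1):SW a7@(4,1):SW
t=7: a0@(5,3):SW a1@(5,0):SW a2@(1,2):SW a3@(0,3):SW a4@(4,1):SW a5@(1,2):SW a6@(4,0):SW a7@(5,0):SW

8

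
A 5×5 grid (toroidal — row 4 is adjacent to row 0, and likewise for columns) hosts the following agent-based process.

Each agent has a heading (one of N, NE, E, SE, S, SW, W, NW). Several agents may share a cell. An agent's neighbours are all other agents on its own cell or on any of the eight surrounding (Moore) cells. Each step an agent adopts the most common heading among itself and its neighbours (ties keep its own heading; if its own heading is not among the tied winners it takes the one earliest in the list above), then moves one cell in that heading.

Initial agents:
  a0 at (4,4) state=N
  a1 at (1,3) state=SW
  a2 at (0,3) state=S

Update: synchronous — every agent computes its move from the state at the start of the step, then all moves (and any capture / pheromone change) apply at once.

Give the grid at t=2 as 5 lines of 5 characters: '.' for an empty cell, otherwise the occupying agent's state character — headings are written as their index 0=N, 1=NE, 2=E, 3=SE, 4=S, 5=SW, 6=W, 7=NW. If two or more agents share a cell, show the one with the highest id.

t=1: a0@(3,4):N a1@(2,2):SW a2@(1,3):S
t=2: a0@(2,4):N a1@(3,1):SW a2@(2,3):S

.....
.....
...40
.5...
.....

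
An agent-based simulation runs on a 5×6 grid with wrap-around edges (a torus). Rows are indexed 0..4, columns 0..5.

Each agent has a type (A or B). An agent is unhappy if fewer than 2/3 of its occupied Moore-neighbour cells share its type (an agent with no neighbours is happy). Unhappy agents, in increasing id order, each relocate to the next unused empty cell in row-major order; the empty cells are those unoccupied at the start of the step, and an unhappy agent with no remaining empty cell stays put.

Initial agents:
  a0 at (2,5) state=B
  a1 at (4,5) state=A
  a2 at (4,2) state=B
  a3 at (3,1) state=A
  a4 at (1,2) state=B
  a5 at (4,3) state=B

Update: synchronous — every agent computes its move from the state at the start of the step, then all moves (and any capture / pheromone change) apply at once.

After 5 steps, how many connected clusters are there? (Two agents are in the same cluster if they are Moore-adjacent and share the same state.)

2

t=1: a0@(2,5):B a1@(4,5):A a2@(0,0):B a3@(0,1):A a4@(1,2):B a5@(4,3):B
t=2: a0@(2,5):B a1@(0,2):A a2@(0,3):B a3@(0,4):A a4@(0,5):B a5@(4,3):B
t=3: a0@(2,5):B a1@(0,0):A a2@(0,1):B a3@(1,0):A a4@(1,1):B a5@(1,2):B
t=4: a0@(0,2):B a1@(0,3):A a2@(0,4):B a3@(0,5):A a4@(1,3):B a5@(1,2):B
t=5: a0@(0,2):B a1@(0,0):A a2@(0,1):B a3@(1,0):A a4@(1,3):B a5@(1,2):B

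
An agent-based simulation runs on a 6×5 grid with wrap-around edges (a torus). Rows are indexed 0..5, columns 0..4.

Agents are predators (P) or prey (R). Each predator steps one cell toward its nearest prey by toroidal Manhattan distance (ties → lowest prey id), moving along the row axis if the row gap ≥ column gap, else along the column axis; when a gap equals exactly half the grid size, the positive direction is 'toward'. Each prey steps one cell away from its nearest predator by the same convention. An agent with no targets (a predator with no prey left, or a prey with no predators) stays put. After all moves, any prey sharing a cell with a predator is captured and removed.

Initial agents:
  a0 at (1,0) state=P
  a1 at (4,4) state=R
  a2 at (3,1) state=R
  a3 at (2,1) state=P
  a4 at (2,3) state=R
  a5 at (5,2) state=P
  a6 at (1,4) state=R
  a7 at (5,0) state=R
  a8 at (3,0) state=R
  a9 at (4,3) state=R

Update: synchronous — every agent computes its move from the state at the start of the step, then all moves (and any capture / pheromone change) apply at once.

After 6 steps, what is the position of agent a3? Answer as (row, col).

(2, 1)

t=1: a0@(1,4):P a1@(4,0):R a2@(4,1):R a3@(3,1):P a4@(2,4):R a5@(5,1):P a6@(1,3):R a7@(4,0):R a8@(4,0):R a9@(3,3):R
t=2: a0@(2,4):P a1@(5,0):R a2@(5,1):R a3@(4,1):P a4@(3,4):R a5@(4,1):P a6@(1,2):R a7@(5,0):R a8@(5,0):R a9@(3,4):R
t=3: a0@(3,4):P a1@(0,0):R a2@(0,1):R a3@(5,1):P a4@(4,4):R a5@(5,1):P a6@(1,1):R a7@(0,0):R a8@(0,0):R a9@(4,4):R
t=4: a0@(4,4):P a1@(1,0):R a2@(1,1):R a3@(0,1):P a4@(5,4):R a5@(0,1):P a6@(2,1):R a7@(1,0):R a8@(1,0):R a9@(5,4):R
t=5: a0@(5,4):P a1@(2,0):R a2@(2,1):R a3@(1,1):P a4@(0,4):R a5@(1,1):P a6@(3,1):R a7@(2,0):R a8@(2,0):R a9@(0,4):R
t=6: a0@(0,4):P a1@(3,0):R a2@(3,1):R a3@(2,1):P a4@(1,4):R a5@(2,1):P a6@(4,1):R a7@(3,0):R a8@(3,0):R a9@(1,4):R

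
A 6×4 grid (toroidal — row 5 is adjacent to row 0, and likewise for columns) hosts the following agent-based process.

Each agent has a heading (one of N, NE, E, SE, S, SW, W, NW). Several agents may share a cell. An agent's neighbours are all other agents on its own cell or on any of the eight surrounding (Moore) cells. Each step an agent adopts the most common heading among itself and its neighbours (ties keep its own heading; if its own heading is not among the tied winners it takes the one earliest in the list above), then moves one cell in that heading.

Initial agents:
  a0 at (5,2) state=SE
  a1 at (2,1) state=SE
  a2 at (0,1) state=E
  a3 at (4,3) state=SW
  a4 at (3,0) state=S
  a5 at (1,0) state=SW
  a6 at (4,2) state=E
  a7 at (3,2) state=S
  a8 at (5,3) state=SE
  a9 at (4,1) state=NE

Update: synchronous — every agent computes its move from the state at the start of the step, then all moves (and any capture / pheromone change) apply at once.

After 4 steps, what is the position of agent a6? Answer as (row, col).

t=1: a0@(0,3):SE a1@(3,1):S a2@(0,2):E a3@(5,0):SE a4@(4,0):S a5@(2,3):SW a6@(5,3):SE a7@(4,2):S a8@(0,0):SE a9@(5,1):S
t=2: a0@(1,0):SE a1@(4,1):S a2@(1,3):SE a3@(0,1):SE a4@(5,0):S a5@(3,2):SW a6@(0,0):SE a7@(5,2):S a8@(1,1):SE a9@(0,1):S
t=3: a0@(2,1):SE a1@(5,1):S a2@(2,0):SE a3@(1,2):SE a4@(0,0):S a5@(4,1):SW a6@(1,1):SE a7@(0,2):S a8@(2,2):SE a9@(1,2):SE
t=4: a0@(3,2):SE a1@(0,1):S a2@(3,1):SE a3@(2,3):SE a4@(1,0):S a5@(5,0):SW a6@(2,2):SE a7@(1,3):SE a8@(3,3):SE a9@(2,3):SE

(2, 2)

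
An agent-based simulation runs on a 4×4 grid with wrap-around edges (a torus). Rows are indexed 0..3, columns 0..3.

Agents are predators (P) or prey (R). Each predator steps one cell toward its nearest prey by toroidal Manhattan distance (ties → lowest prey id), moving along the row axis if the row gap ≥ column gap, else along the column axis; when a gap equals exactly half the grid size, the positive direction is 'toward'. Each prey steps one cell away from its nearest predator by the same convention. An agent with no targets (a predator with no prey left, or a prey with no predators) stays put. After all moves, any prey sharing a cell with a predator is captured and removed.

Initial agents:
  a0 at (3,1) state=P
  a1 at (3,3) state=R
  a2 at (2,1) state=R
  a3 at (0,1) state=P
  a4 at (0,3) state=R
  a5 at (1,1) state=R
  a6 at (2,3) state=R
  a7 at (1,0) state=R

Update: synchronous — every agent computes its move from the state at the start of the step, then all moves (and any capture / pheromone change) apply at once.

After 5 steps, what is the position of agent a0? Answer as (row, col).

(0, 3)

t=1: a0@(2,1):P a1@(3,2):R a3@(1,1):P a4@(0,2):R a6@(2,2):R a7@(2,0):R
t=2: a0@(2,2):P a1@(0,2):R a3@(0,1):P a4@(3,2):R a6@(2,3):R a7@(2,3):R
t=3: a0@(3,2):P a1@(0,3):R a3@(0,2):P a6@(2,0):R a7@(2,0):R
t=4: a0@(0,2):P a1@(0,0):R a3@(0,3):P a6@(2,3):R a7@(2,3):R
t=5: a0@(0,3):P a1@(0,1):R a3@(0,0):P a6@(1,3):R a7@(1,3):R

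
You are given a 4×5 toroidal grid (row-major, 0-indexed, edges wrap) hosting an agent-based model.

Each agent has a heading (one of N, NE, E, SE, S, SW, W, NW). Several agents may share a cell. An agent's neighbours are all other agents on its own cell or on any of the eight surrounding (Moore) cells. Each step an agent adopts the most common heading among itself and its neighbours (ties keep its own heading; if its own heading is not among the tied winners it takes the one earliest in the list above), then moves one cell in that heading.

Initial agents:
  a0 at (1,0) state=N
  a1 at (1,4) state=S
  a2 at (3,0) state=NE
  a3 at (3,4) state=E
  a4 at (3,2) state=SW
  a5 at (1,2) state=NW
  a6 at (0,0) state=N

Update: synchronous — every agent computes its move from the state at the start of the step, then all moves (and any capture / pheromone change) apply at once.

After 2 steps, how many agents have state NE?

t=1: a0@(0,0):N a1@(0,4):N a2@(2,1):NE a3@(3,0):E a4@(0,1):SW a5@(0,1):NW a6@(3,0):N
t=2: a0@(3,0):N a1@(3,4):N a2@(1,2):NE a3@(2,0):N a4@(3,1):N a5@(3,1):N a6@(2,0):N

1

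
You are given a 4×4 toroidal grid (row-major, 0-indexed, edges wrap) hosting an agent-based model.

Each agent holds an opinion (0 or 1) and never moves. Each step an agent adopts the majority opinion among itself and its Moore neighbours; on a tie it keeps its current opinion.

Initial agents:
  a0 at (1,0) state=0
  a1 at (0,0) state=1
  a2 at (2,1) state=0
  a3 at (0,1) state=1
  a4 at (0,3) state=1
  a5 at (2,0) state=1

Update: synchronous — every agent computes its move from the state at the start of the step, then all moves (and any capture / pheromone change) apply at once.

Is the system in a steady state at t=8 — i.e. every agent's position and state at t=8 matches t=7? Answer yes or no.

yes

t=1: a0@(1,0):1 a1@(0,0):1 a2@(2,1):0 a3@(0,1):1 a4@(0,3):1 a5@(2,0):0
t=2: (unchanged — steady state)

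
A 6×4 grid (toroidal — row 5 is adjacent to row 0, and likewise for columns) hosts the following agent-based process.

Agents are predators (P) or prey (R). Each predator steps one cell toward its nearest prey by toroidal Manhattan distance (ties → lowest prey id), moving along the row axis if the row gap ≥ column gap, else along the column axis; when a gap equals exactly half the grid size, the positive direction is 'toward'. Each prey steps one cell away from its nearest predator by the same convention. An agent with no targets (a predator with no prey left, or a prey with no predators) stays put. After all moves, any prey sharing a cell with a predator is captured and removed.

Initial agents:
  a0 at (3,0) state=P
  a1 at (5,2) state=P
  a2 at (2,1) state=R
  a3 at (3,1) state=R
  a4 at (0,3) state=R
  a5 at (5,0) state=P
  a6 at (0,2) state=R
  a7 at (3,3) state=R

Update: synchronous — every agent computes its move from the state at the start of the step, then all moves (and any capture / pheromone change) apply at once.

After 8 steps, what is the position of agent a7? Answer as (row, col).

(3, 1)

t=1: a0@(3,1):P a1@(0,2):P a2@(1,1):R a3@(3,2):R a4@(1,3):R a5@(0,0):P a6@(1,2):R a7@(3,2):R
t=2: a0@(3,2):P a1@(1,2):P a2@(0,1):R a3@(3,3):R a4@(2,3):R a5@(1,0):P a6@(2,2):R a7@(3,3):R
t=3: a0@(3,3):P a1@(2,2):P a2@(5,1):R a3@(3,0):R a4@(1,3):R a5@(0,0):P a6@(1,2):R a7@(3,0):R
t=4: a0@(3,0):P a1@(1,2):P a2@(4,1):R a3@(3,1):R a4@(0,3):R a5@(5,0):P a6@(0,2):R a7@(3,1):R
t=5: a0@(3,1):P a1@(0,2):P a2@(5,1):R a3@(3,2):R a4@(5,3):R a5@(4,0):P a6@(5,2):R a7@(3,2):R
t=6: a0@(3,2):P a1@(5,2):P a2@(0,1):R a3@(3,3):R a4@(4,3):R a5@(5,0):P a6@(4,2):R a7@(3,3):R
t=7: a0@(3,3):P a1@(4,2):P a2@(1,1):R a3@(3,0):R a4@(5,3):R a5@(0,0):P a6@(5,2):R a7@(3,0):R
t=8: a0@(3,0):P a1@(5,2):P a2@(2,1):R a3@(3,1):R a4@(0,3):R a5@(1,0):P a6@(0,2):R a7@(3,1):R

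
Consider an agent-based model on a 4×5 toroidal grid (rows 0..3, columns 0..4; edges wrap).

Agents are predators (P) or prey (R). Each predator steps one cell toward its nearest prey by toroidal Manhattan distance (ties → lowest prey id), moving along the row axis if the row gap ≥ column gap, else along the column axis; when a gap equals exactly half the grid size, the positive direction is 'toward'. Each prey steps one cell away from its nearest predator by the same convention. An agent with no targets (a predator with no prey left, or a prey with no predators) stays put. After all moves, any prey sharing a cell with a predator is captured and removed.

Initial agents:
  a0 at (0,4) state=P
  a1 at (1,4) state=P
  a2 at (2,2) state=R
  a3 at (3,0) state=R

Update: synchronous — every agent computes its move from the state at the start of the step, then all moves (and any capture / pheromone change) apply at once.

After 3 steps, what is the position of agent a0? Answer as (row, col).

t=1: a0@(3,4):P a1@(1,3):P a2@(2,1):R a3@(2,0):R
t=2: a0@(2,4):P a1@(1,2):P a2@(2,2):R a3@(1,0):R
t=3: a0@(2,3):P a1@(2,2):P a2@(3,2):R a3@(0,0):R

(2, 3)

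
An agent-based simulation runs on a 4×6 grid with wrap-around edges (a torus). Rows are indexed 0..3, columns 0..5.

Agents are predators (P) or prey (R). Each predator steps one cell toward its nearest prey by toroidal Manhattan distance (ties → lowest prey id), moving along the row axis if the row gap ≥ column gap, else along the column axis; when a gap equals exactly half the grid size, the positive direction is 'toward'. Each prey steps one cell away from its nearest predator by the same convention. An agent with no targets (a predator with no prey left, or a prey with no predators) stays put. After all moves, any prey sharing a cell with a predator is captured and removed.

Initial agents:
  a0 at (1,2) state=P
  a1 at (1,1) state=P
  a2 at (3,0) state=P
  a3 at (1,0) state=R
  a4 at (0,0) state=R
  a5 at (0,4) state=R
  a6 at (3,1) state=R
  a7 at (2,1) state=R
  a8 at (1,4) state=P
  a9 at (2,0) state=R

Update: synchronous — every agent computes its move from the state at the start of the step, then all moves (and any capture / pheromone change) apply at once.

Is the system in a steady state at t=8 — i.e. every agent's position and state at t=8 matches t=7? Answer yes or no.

t=1: a0@(1,1):P a1@(1,0):P a2@(0,0):P a3@(1,5):R a5@(3,4):R a6@(3,2):R a7@(3,1):R a8@(0,4):P
t=2: a0@(1,0):P a1@(1,5):P a2@(1,0):P a3@(1,4):R a5@(2,4):R a6@(2,2):R a7@(2,1):R a8@(3,4):P
t=3: a0@(1,5):P a1@(1,4):P a2@(1,5):P a3@(1,3):R a6@(2,3):R a7@(3,1):R a8@(2,4):P
t=4: a0@(1,4):P a1@(1,3):P a2@(1,4):P a3@(1,2):R a6@(2,2):R a7@(2,1):R a8@(2,3):P
t=5: a0@(1,3):P a1@(1,2):P a2@(1,3):P a3@(1,1):R a6@(2,1):R a7@(2,0):R a8@(2,2):P
t=6: a0@(1,2):P a1@(1,1):P a2@(1,2):P a3@(1,0):R a6@(2,0):R a7@(2,5):R a8@(2,1):P
t=7: a0@(1,1):P a1@(1,0):P a2@(1,1):P a3@(1,5):R a6@(2,5):R a7@(2,4):R a8@(2,0):P
t=8: a0@(1,0):P a1@(1,5):P a2@(1,0):P a3@(1,4):R a6@(2,4):R a7@(2,3):R a8@(2,5):P

no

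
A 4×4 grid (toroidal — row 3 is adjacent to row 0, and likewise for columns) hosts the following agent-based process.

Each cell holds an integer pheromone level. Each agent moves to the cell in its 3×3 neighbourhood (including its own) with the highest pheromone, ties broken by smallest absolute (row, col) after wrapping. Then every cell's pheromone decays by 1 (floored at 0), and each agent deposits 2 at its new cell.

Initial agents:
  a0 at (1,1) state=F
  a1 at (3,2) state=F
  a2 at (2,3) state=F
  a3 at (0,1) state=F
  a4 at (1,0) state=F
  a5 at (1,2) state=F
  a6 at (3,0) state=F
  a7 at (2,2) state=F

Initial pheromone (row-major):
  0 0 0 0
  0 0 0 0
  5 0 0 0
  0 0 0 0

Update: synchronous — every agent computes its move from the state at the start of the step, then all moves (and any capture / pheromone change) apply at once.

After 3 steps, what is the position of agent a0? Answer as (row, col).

(2, 0)

t=1: a0@(2,0) a1@(0,1) a2@(2,0) a3@(0,0) a4@(2,0) a5@(0,1) a6@(2,0) a7@(1,1) | pheromone: 2 4 0 0 / 0 2 0 0 / 12 0 0 0 / 0 0 0 0
t=2: a0@(2,0) a1@(0,1) a2@(2,0) a3@(0,1) a4@(2,0) a5@(0,1) a6@(2,0) a7@(2,0) | pheromone: 1 9 0 0 / 0 1 0 0 / 21 0 0 0 / 0 0 0 0
t=3: a0@(2,0) a1@(0,1) a2@(2,0) a3@(0,1) a4@(2,0) a5@(0,1) a6@(2,0) a7@(2,0) | pheromone: 0 14 0 0 / 0 0 0 0 / 30 0 0 0 / 0 0 0 0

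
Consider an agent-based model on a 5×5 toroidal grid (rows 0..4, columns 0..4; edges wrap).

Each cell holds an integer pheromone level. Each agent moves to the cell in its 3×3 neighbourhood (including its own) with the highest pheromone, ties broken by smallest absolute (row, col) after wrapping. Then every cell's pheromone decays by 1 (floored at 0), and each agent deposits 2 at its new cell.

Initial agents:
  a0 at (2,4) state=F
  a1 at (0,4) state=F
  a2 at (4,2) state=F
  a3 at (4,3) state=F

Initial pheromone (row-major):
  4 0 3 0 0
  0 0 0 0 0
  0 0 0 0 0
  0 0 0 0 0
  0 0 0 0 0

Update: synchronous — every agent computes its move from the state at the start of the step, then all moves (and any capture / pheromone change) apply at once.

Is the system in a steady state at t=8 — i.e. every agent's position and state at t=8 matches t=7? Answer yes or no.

t=1: a0@(1,0) a1@(0,0) a2@(0,2) a3@(0,2) | pheromone: 5 0 6 0 0 / 2 0 0 0 0 / 0 0 0 0 0 / 0 0 0 0 0 / 0 0 0 0 0
t=2: a0@(0,0) a1@(0,0) a2@(0,2) a3@(0,2) | pheromone: 8 0 9 0 0 / 1 0 0 0 0 / 0 0 0 0 0 / 0 0 0 0 0 / 0 0 0 0 0
t=3: a0@(0,0) a1@(0,0) a2@(0,2) a3@(0,2) | pheromone: 11 0 12 0 0 / 0 0 0 0 0 / 0 0 0 0 0 / 0 0 0 0 0 / 0 0 0 0 0
t=4: a0@(0,0) a1@(0,0) a2@(0,2) a3@(0,2) | pheromone: 14 0 15 0 0 / 0 0 0 0 0 / 0 0 0 0 0 / 0 0 0 0 0 / 0 0 0 0 0
t=5: a0@(0,0) a1@(0,0) a2@(0,2) a3@(0,2) | pheromone: 17 0 18 0 0 / 0 0 0 0 0 / 0 0 0 0 0 / 0 0 0 0 0 / 0 0 0 0 0
t=6: a0@(0,0) a1@(0,0) a2@(0,2) a3@(0,2) | pheromone: 20 0 21 0 0 / 0 0 0 0 0 / 0 0 0 0 0 / 0 0 0 0 0 / 0 0 0 0 0
t=7: a0@(0,0) a1@(0,0) a2@(0,2) a3@(0,2) | pheromone: 23 0 24 0 0 / 0 0 0 0 0 / 0 0 0 0 0 / 0 0 0 0 0 / 0 0 0 0 0
t=8: a0@(0,0) a1@(0,0) a2@(0,2) a3@(0,2) | pheromone: 26 0 27 0 0 / 0 0 0 0 0 / 0 0 0 0 0 / 0 0 0 0 0 / 0 0 0 0 0

yes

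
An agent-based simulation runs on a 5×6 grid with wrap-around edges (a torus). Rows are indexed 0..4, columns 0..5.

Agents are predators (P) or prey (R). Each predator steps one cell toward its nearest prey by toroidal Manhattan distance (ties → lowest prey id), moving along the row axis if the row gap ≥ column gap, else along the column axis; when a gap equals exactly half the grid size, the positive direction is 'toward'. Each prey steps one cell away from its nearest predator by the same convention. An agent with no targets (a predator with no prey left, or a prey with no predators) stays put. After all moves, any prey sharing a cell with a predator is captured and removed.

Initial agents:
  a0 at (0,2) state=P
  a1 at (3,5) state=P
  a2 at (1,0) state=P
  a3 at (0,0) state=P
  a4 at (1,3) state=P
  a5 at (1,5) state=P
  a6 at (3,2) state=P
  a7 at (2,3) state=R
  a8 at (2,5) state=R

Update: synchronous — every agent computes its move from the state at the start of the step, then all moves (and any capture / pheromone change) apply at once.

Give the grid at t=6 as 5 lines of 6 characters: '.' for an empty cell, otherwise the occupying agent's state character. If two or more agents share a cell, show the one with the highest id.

......
..P..R
P.PP.P
...R..
......

t=1: a0@(1,2):P a1@(2,5):P a2@(2,0):P a3@(1,0):P a4@(2,3):P a5@(2,5):P a6@(2,2):P a7@(3,3):R a8@(1,5):R
t=2: a0@(2,2):P a1@(1,5):P a2@(1,0):P a3@(1,5):P a4@(3,3):P a5@(1,5):P a6@(3,2):P a7@(4,3):R a8@(0,5):R
t=3: a0@(3,2):P a1@(0,5):P a2@(0,0):P a3@(0,5):P a4@(4,3):P a5@(0,5):P a6@(4,2):P a7@(0,3):R a8@(4,5):R
t=4: a0@(4,2):P a1@(4,5):P a2@(4,0):P a3@(4,5):P a4@(0,3):P a5@(4,5):P a6@(0,2):P a7@(1,3):R a8@(3,5):R
t=5: a0@(0,2):P a1@(3,5):P a2@(3,0):P a3@(3,5):P a4@(1,3):P a5@(3,5):P a6@(1,2):P a7@(2,3):R a8@(2,5):R
t=6: a0@(1,2):P a1@(2,5):P a2@(2,0):P a3@(2,5):P a4@(2,3):P a5@(2,5):P a6@(2,2):P a7@(3,3):R a8@(1,5):R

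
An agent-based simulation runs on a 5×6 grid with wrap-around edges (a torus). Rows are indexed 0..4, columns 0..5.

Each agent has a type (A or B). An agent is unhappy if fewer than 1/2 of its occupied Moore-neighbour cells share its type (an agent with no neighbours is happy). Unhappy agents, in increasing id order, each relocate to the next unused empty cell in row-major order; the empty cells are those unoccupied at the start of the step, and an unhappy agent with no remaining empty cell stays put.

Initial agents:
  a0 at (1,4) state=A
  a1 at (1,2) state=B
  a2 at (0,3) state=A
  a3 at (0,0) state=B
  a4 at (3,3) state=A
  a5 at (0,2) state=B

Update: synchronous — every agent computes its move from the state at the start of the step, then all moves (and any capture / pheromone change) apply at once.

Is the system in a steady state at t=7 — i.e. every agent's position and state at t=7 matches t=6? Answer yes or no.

t=1: a0@(1,4):A a1@(1,2):B a2@(0,1):A a3@(0,0):B a4@(3,3):A a5@(0,2):B
t=2: a0@(1,4):A a1@(1,2):B a2@(0,3):A a3@(0,4):B a4@(3,3):A a5@(0,2):B
t=3: a0@(1,4):A a1@(1,2):B a2@(0,0):A a3@(0,1):B a4@(3,3):A a5@(0,2):B
t=4: a0@(1,4):A a1@(1,2):B a2@(0,3):A a3@(0,1):B a4@(3,3):A a5@(0,2):B
t=5: a0@(1,4):A a1@(1,2):B a2@(0,0):A a3@(0,1):B a4@(3,3):A a5@(0,2):B
t=6: a0@(1,4):A a1@(1,2):B a2@(0,3):A a3@(0,1):B a4@(3,3):A a5@(0,2):B
t=7: a0@(1,4):A a1@(1,2):B a2@(0,0):A a3@(0,1):B a4@(3,3):A a5@(0,2):B

no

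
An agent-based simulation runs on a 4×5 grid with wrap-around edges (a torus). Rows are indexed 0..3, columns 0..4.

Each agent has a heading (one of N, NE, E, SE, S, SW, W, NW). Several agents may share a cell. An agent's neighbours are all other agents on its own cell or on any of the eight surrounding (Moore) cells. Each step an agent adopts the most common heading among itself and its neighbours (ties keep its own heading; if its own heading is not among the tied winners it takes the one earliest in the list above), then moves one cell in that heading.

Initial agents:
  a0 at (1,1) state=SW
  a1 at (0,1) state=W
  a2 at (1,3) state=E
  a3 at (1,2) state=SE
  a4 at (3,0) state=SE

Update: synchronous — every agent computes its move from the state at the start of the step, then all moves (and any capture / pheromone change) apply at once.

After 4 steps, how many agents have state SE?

5

t=1: a0@(2,0):SW a1@(1,2):SE a2@(1,4):E a3@(2,3):SE a4@(0,1):SE
t=2: a0@(3,4):SW a1@(2,3):SE a2@(1,0):E a3@(3,4):SE a4@(1,2):SE
t=3: a0@(0,0):SE a1@(3,4):SE a2@(1,1):E a3@(0,0):SE a4@(2,3):SE
t=4: a0@(1,1):SE a1@(0,0):SE a2@(2,2):SE a3@(1,1):SE a4@(3,4):SE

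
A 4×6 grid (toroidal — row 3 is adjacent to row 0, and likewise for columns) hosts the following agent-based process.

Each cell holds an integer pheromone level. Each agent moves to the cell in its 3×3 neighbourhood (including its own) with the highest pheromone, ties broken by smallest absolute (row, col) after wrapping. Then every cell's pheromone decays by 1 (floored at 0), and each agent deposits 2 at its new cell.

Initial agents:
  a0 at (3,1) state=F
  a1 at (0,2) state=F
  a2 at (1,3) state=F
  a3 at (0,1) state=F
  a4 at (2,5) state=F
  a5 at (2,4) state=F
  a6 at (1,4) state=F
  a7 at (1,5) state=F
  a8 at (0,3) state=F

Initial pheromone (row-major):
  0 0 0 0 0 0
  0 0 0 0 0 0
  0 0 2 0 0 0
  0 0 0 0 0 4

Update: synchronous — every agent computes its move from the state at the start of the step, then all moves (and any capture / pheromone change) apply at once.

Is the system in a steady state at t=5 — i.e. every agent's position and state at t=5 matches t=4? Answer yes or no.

no

t=1: a0@(2,2) a1@(0,1) a2@(2,2) a3@(0,0) a4@(3,5) a5@(3,5) a6@(0,3) a7@(0,0) a8@(0,2) | pheromone: 4 2 2 2 0 0 / 0 0 0 0 0 0 / 0 0 5 0 0 0 / 0 0 0 0 0 7
t=2: a0@(2,2) a1@(0,0) a2@(2,2) a3@(3,5) a4@(3,5) a5@(3,5) a6@(0,2) a7@(3,5) a8@(0,1) | pheromone: 5 3 3 1 0 0 / 0 0 0 0 0 0 / 0 0 8 0 0 0 / 0 0 0 0 0 14
t=3: a0@(2,2) a1@(3,5) a2@(2,2) a3@(3,5) a4@(3,5) a5@(3,5) a6@(0,1) a7@(3,5) a8@(0,0) | pheromone: 6 4 2 0 0 0 / 0 0 0 0 0 0 / 0 0 11 0 0 0 / 0 0 0 0 0 23
t=4: a0@(2,2) a1@(3,5) a2@(2,2) a3@(3,5) a4@(3,5) a5@(3,5) a6@(0,0) a7@(3,5) a8@(3,5) | pheromone: 7 3 1 0 0 0 / 0 0 0 0 0 0 / 0 0 14 0 0 0 / 0 0 0 0 0 34
t=5: a0@(2,2) a1@(3,5) a2@(2,2) a3@(3,5) a4@(3,5) a5@(3,5) a6@(3,5) a7@(3,5) a8@(3,5) | pheromone: 6 2 0 0 0 0 / 0 0 0 0 0 0 / 0 0 17 0 0 0 / 0 0 0 0 0 47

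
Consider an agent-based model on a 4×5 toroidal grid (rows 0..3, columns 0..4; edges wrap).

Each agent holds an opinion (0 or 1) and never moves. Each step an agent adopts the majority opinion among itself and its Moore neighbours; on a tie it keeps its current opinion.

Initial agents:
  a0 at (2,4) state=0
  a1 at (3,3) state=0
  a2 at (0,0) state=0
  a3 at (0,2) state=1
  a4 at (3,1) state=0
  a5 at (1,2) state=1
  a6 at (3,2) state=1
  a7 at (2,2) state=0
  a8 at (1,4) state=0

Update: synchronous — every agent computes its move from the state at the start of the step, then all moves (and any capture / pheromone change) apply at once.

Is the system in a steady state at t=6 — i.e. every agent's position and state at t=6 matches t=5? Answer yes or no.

yes

t=1: a0@(2,4):0 a1@(3,3):0 a2@(0,0):0 a3@(0,2):1 a4@(3,1):0 a5@(1,2):1 a6@(3,2):0 a7@(2,2):0 a8@(1,4):0
t=2: a0@(2,4):0 a1@(3,3):0 a2@(0,0):0 a3@(0,2):0 a4@(3,1):0 a5@(1,2):1 a6@(3,2):0 a7@(2,2):0 a8@(1,4):0
t=3: a0@(2,4):0 a1@(3,3):0 a2@(0,0):0 a3@(0,2):0 a4@(3,1):0 a5@(1,2):0 a6@(3,2):0 a7@(2,2):0 a8@(1,4):0
t=4: (unchanged — steady state)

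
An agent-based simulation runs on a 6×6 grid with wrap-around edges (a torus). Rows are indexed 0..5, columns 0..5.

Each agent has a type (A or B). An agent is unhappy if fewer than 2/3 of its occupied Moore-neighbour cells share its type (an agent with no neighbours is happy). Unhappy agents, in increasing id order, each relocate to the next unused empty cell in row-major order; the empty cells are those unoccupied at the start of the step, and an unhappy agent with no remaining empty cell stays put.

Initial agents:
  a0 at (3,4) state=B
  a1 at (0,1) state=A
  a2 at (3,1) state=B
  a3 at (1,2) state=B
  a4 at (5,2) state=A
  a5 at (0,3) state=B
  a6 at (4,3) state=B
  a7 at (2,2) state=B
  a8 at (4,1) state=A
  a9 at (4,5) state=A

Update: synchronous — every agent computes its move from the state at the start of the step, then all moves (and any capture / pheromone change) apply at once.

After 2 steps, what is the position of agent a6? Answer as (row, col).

(1, 1)

t=1: a0@(0,0):B a1@(0,2):A a2@(0,4):B a3@(1,2):B a4@(0,5):A a5@(1,0):B a6@(1,1):B a7@(2,2):B a8@(1,3):A a9@(1,4):A
t=2: a0@(0,0):B a1@(0,1):A a2@(0,3):B a3@(1,5):B a4@(2,0):A a5@(1,0):B a6@(1,1):B a7@(2,2):B a8@(2,1):A a9@(1,4):A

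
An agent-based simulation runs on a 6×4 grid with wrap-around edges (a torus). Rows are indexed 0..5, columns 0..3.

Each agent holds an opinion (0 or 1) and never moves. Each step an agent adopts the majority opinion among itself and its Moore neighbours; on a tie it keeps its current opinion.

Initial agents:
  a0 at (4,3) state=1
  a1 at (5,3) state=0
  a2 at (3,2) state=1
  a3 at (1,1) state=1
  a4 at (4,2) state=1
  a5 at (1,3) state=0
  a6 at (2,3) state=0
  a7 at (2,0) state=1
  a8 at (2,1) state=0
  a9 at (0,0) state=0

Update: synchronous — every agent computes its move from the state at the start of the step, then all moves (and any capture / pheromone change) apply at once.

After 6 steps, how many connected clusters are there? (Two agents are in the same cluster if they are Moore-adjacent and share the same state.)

2

t=1: a0@(4,3):1 a1@(5,3):0 a2@(3,2):1 a3@(1,1):1 a4@(4,2):1 a5@(1,3):0 a6@(2,3):0 a7@(2,0):0 a8@(2,1):1 a9@(0,0):0
t=2: (unchanged — steady state)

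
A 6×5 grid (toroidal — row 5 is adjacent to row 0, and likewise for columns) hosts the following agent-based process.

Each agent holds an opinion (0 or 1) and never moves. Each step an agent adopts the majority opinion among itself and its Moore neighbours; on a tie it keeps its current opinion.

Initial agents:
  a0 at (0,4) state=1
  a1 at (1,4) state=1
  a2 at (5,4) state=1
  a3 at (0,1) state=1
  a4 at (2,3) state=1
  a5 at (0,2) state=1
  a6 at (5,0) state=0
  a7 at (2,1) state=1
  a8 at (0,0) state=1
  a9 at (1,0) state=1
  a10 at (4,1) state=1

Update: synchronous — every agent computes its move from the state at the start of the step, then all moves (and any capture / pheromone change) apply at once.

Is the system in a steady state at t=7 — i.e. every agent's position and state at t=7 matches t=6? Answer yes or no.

t=1: a0@(0,4):1 a1@(1,4):1 a2@(5,4):1 a3@(0,1):1 a4@(2,3):1 a5@(0,2):1 a6@(5,0):1 a7@(2,1):1 a8@(0,0):1 a9@(1,0):1 a10@(4,1):1
t=2: (unchanged — steady state)

yes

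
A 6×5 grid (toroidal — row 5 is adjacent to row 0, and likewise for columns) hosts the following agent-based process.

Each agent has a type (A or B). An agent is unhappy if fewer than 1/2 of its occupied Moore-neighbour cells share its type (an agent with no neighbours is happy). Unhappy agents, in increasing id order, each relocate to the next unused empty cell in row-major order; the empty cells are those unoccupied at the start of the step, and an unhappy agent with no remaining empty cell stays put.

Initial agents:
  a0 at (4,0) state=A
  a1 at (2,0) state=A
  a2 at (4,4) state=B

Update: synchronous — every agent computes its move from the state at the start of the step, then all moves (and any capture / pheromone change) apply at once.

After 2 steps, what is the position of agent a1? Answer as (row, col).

t=1: a0@(0,0):A a1@(2,0):A a2@(0,1):B
t=2: a0@(0,2):A a1@(2,0):A a2@(0,3):B

(2, 0)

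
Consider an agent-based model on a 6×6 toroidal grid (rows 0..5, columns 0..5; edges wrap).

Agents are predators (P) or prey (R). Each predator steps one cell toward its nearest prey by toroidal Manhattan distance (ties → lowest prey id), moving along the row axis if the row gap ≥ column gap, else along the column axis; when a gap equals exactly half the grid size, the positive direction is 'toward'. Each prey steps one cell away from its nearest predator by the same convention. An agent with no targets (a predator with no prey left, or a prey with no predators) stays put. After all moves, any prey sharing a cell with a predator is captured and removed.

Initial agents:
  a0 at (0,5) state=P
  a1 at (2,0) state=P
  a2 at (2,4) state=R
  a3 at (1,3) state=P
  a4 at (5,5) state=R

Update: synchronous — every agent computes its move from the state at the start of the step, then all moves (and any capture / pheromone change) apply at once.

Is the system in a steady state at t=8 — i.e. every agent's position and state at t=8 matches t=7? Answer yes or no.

t=1: a0@(5,5):P a1@(2,5):P a3@(2,3):P a4@(4,5):R
t=2: a0@(4,5):P a1@(3,5):P a3@(3,3):P
t=3: (unchanged — steady state)

yes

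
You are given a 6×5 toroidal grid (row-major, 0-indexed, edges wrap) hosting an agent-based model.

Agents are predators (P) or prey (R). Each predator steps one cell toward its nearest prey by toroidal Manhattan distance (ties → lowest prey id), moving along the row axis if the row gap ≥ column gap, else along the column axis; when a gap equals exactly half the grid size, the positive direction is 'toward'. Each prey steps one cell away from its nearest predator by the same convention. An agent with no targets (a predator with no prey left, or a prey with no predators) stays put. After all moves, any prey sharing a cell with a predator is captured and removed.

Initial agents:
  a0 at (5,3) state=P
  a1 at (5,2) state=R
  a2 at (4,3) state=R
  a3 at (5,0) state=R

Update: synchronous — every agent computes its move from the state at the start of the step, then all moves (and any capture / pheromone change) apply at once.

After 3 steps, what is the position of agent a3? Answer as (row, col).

(5, 4)

t=1: a0@(5,2):P a1@(5,1):R a2@(3,3):R a3@(5,1):R
t=2: a0@(5,1):P a1@(5,0):R a2@(2,3):R a3@(5,0):R
t=3: a0@(5,0):P a1@(5,4):R a2@(1,3):R a3@(5,4):R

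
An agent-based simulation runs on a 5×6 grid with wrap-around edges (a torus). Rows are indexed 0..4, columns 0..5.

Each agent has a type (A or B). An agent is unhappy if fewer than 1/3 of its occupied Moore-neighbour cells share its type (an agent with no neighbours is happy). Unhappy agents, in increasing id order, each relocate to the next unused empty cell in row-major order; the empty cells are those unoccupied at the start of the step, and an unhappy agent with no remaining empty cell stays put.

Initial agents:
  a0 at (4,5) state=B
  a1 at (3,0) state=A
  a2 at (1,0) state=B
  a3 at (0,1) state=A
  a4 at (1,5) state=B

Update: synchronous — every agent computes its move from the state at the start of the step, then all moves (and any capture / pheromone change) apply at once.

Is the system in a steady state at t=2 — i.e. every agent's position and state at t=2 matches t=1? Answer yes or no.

yes

t=1: a0@(0,0):B a1@(0,2):A a2@(1,0):B a3@(0,3):A a4@(1,5):B
t=2: (unchanged — steady state)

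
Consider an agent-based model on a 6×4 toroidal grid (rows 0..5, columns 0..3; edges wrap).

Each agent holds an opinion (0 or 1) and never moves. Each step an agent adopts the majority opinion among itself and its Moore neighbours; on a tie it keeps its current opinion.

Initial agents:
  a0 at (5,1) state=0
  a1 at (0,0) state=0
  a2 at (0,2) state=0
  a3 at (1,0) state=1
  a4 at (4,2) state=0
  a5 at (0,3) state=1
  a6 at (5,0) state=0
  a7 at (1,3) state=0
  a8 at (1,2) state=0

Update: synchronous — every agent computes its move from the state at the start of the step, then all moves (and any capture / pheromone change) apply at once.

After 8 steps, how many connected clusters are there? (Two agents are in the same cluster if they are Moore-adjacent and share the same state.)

t=1: a0@(5,1):0 a1@(0,0):0 a2@(0,2):0 a3@(1,0):1 a4@(4,2):0 a5@(0,3):0 a6@(5,0):0 a7@(1,3):0 a8@(1,2):0
t=2: a0@(5,1):0 a1@(0,0):0 a2@(0,2):0 a3@(1,0):0 a4@(4,2):0 a5@(0,3):0 a6@(5,0):0 a7@(1,3):0 a8@(1,2):0
t=3: (unchanged — steady state)

1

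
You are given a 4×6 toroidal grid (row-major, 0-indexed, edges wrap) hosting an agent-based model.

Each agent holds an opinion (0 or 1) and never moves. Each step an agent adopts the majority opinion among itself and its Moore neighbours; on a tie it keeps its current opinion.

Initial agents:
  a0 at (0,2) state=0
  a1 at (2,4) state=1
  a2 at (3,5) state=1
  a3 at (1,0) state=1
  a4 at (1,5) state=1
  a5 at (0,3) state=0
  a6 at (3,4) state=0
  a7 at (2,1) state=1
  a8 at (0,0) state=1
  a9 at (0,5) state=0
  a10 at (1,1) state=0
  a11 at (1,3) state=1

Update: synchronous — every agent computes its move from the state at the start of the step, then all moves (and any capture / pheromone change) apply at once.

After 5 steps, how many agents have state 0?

2

t=1: a0@(0,2):0 a1@(2,4):1 a2@(3,5):1 a3@(1,0):1 a4@(1,5):1 a5@(0,3):0 a6@(3,4):0 a7@(2,1):1 a8@(0,0):1 a9@(0,5):1 a10@(1,1):1 a11@(1,3):1
t=2: a0@(0,2):0 a1@(2,4):1 a2@(3,5):1 a3@(1,0):1 a4@(1,5):1 a5@(0,3):0 a6@(3,4):1 a7@(2,1):1 a8@(0,0):1 a9@(0,5):1 a10@(1,1):1 a11@(1,3):1
t=3: (unchanged — steady state)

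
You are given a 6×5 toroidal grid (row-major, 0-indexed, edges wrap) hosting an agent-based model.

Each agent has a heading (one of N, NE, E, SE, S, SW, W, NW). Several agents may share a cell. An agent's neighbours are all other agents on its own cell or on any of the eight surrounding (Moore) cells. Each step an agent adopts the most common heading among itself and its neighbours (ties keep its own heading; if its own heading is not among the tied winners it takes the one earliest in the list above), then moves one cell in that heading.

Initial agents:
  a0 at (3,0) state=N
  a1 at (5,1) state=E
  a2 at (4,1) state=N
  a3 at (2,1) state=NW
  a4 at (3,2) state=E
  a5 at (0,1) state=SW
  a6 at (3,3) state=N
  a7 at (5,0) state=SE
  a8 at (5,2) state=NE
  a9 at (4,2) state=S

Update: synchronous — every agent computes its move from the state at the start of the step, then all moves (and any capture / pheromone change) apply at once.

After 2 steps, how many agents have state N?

t=1: a0@(2,0):N a1@(5,2):E a2@(3,1):N a3@(1,0):NW a4@(2,2):N a5@(1,0):SW a6@(2,3):N a7@(0,1):SE a8@(4,3):NE a9@(3,2):N
t=2: a0@(1,0):N a1@(5,3):E a2@(2,1):N a3@(0,4):NW a4@(1,2):N a5@(2,4):SW a6@(1,3):N a7@(1,2):SE a8@(3,4):NE a9@(2,2):N

5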